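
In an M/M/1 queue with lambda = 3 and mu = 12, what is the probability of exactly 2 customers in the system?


rho = 3/12; P(n) = (1-rho)*rho^n = (1-3/12)*(3/12)^2 = 0.0469

0.0469


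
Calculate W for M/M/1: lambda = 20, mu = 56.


W = 1/(mu - lambda) = 1/(56 - 20) = 0.0278 hours

0.0278 hours


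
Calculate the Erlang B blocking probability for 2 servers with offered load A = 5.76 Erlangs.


B(N,A) = (A^N/N!) / sum(A^k/k!, k=0..N) with N=2, A=5.76 = 0.7105

0.7105


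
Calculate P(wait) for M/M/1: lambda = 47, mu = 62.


P(wait) = rho = lambda/mu = 47/62 = 0.7581

0.7581


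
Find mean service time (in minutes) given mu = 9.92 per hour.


Mean service time = 60/mu = 60/9.92 = 6.05 minutes

6.05 minutes


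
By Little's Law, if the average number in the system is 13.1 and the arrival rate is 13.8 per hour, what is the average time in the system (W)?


W = L / lambda = 13.1 / 13.8 = 0.9493 hours

0.9493 hours


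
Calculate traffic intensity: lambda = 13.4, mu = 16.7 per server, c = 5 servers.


rho = lambda / (c * mu) = 13.4 / (5 * 16.7) = 0.1605

0.1605


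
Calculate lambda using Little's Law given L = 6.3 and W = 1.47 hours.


lambda = L / W = 6.3 / 1.47 = 4.29 per hour

4.29 per hour


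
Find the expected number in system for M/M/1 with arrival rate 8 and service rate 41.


rho = 8/41; L = rho/(1-rho) = 0.24

0.24


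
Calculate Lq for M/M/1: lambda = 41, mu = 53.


rho = 41/53; Lq = rho^2/(1-rho) = 2.64

2.64


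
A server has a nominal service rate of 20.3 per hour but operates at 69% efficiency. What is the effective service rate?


Effective rate = mu * efficiency = 20.3 * 0.69 = 14.01 per hour

14.01 per hour


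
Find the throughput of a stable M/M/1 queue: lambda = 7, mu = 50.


For a stable queue (lambda < mu), throughput = lambda = 7 per hour

7 per hour


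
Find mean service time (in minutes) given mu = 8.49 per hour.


Mean service time = 60/mu = 60/8.49 = 7.07 minutes

7.07 minutes


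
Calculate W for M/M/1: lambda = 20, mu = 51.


W = 1/(mu - lambda) = 1/(51 - 20) = 0.0323 hours

0.0323 hours


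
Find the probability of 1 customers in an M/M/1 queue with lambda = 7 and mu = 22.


rho = 7/22; P(n) = (1-rho)*rho^n = (1-7/22)*(7/22)^1 = 0.2169

0.2169


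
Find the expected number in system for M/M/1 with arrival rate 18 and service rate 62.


rho = 18/62; L = rho/(1-rho) = 0.41

0.41


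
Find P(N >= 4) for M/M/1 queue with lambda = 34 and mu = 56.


P(N >= 4) = rho^4 = (34/56)^4 = 0.1359

0.1359


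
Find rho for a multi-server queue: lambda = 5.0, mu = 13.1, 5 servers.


rho = lambda / (c * mu) = 5.0 / (5 * 13.1) = 0.0763

0.0763


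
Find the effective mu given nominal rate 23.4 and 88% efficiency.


Effective rate = mu * efficiency = 23.4 * 0.88 = 20.59 per hour

20.59 per hour


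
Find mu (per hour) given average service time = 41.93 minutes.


mu = 60 / avg_service_time = 60 / 41.93 = 1.43 per hour

1.43 per hour


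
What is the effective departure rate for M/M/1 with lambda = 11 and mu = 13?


For a stable queue (lambda < mu), throughput = lambda = 11 per hour

11 per hour


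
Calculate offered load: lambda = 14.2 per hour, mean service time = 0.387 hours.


Offered load a = lambda * E[S] = 14.2 * 0.387 = 5.5 Erlangs

5.5 Erlangs


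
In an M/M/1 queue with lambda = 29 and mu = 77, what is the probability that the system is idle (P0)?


P0 = 1 - rho = 1 - 29/77 = 0.6234

0.6234


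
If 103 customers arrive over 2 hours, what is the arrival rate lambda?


lambda = total arrivals / time = 103 / 2 = 51.5 per hour

51.5 per hour


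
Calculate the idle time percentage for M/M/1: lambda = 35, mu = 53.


Idle fraction = (1 - rho) * 100 = (1 - 35/53) * 100 = 34.0%

34.0%


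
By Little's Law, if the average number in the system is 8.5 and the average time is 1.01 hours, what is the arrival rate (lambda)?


lambda = L / W = 8.5 / 1.01 = 8.42 per hour

8.42 per hour


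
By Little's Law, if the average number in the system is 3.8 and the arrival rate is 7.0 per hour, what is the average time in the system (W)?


W = L / lambda = 3.8 / 7.0 = 0.5429 hours

0.5429 hours


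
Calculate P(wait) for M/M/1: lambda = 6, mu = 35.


P(wait) = rho = lambda/mu = 6/35 = 0.1714

0.1714


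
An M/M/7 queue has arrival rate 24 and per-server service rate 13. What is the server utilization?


rho = lambda/(c*mu) = 24/(7*13) = 0.2637

0.2637


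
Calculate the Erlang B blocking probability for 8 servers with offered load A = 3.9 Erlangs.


B(N,A) = (A^N/N!) / sum(A^k/k!, k=0..N) with N=8, A=3.9 = 0.0274

0.0274


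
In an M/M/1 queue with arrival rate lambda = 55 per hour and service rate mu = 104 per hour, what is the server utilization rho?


rho = lambda/mu = 55/104 = 0.5288

0.5288


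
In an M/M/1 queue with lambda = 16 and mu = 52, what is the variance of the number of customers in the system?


rho = 16/52; Var(N) = rho/(1-rho)^2 = 0.64

0.64


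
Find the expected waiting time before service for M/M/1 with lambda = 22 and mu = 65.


rho = 22/65; Wq = rho/(mu - lambda) = 0.0079 hours

0.0079 hours


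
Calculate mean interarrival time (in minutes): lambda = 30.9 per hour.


Mean interarrival time = 60/lambda = 60/30.9 = 1.94 minutes

1.94 minutes


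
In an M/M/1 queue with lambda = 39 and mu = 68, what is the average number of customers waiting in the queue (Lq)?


rho = 39/68; Lq = rho^2/(1-rho) = 0.77

0.77


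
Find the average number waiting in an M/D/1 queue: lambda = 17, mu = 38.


M/D/1: Lq = rho^2 / (2*(1-rho)) where rho = 17/38; Lq = 0.18

0.18


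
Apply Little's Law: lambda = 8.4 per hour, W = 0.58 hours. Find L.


L = lambda * W = 8.4 * 0.58 = 4.87

4.87


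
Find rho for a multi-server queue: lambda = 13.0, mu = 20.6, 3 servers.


rho = lambda / (c * mu) = 13.0 / (3 * 20.6) = 0.2104

0.2104


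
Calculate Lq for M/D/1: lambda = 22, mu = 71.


M/D/1: Lq = rho^2 / (2*(1-rho)) where rho = 22/71; Lq = 0.07

0.07


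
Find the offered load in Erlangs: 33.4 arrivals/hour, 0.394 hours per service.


Offered load a = lambda * E[S] = 33.4 * 0.394 = 13.16 Erlangs

13.16 Erlangs


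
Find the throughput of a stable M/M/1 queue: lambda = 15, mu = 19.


For a stable queue (lambda < mu), throughput = lambda = 15 per hour

15 per hour


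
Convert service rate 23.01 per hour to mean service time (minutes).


Mean service time = 60/mu = 60/23.01 = 2.61 minutes

2.61 minutes


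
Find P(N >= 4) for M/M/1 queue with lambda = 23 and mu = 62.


P(N >= 4) = rho^4 = (23/62)^4 = 0.0189

0.0189


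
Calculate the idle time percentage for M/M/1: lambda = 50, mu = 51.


Idle fraction = (1 - rho) * 100 = (1 - 50/51) * 100 = 2.0%

2.0%


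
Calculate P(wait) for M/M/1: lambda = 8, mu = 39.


P(wait) = rho = lambda/mu = 8/39 = 0.2051

0.2051


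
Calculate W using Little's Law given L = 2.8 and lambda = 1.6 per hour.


W = L / lambda = 2.8 / 1.6 = 1.75 hours

1.75 hours


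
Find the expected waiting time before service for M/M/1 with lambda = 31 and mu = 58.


rho = 31/58; Wq = rho/(mu - lambda) = 0.0198 hours

0.0198 hours


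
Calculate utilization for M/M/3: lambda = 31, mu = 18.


rho = lambda/(c*mu) = 31/(3*18) = 0.5741

0.5741


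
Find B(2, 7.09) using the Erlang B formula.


B(N,A) = (A^N/N!) / sum(A^k/k!, k=0..N) with N=2, A=7.09 = 0.7565

0.7565


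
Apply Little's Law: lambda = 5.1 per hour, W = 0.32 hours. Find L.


L = lambda * W = 5.1 * 0.32 = 1.63

1.63


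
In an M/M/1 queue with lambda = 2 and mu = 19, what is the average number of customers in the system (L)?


rho = 2/19; L = rho/(1-rho) = 0.12

0.12


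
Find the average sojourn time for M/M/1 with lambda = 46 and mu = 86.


W = 1/(mu - lambda) = 1/(86 - 46) = 0.025 hours

0.025 hours


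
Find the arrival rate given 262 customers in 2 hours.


lambda = total arrivals / time = 262 / 2 = 131.0 per hour

131.0 per hour


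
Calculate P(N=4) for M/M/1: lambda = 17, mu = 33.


rho = 17/33; P(n) = (1-rho)*rho^n = (1-17/33)*(17/33)^4 = 0.0341

0.0341


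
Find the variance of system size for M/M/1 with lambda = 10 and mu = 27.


rho = 10/27; Var(N) = rho/(1-rho)^2 = 0.93

0.93


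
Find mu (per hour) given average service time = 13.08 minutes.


mu = 60 / avg_service_time = 60 / 13.08 = 4.59 per hour

4.59 per hour


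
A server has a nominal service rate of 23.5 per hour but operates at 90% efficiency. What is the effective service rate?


Effective rate = mu * efficiency = 23.5 * 0.9 = 21.15 per hour

21.15 per hour


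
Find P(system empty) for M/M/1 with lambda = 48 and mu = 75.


P0 = 1 - rho = 1 - 48/75 = 0.36

0.36


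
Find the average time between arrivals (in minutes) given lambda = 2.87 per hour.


Mean interarrival time = 60/lambda = 60/2.87 = 20.91 minutes

20.91 minutes


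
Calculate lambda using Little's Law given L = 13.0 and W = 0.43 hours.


lambda = L / W = 13.0 / 0.43 = 30.23 per hour

30.23 per hour


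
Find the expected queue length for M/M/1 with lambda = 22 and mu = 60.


rho = 22/60; Lq = rho^2/(1-rho) = 0.21

0.21


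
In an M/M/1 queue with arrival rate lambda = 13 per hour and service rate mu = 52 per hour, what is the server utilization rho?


rho = lambda/mu = 13/52 = 0.25

0.25


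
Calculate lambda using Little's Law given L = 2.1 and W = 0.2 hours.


lambda = L / W = 2.1 / 0.2 = 10.5 per hour

10.5 per hour


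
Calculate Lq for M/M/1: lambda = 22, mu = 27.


rho = 22/27; Lq = rho^2/(1-rho) = 3.59

3.59


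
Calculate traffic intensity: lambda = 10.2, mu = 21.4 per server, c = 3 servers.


rho = lambda / (c * mu) = 10.2 / (3 * 21.4) = 0.1589

0.1589


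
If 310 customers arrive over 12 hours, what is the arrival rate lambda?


lambda = total arrivals / time = 310 / 12 = 25.83 per hour

25.83 per hour


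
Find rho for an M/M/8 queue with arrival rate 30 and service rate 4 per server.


rho = lambda/(c*mu) = 30/(8*4) = 0.9375

0.9375


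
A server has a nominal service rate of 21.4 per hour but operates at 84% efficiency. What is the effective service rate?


Effective rate = mu * efficiency = 21.4 * 0.84 = 17.98 per hour

17.98 per hour


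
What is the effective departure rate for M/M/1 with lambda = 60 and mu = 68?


For a stable queue (lambda < mu), throughput = lambda = 60 per hour

60 per hour


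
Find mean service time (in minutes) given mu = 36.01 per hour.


Mean service time = 60/mu = 60/36.01 = 1.67 minutes

1.67 minutes


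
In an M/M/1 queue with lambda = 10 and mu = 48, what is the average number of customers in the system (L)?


rho = 10/48; L = rho/(1-rho) = 0.26

0.26


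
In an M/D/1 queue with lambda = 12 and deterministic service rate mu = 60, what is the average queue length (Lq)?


M/D/1: Lq = rho^2 / (2*(1-rho)) where rho = 12/60; Lq = 0.03

0.03


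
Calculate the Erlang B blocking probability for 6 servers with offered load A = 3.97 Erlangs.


B(N,A) = (A^N/N!) / sum(A^k/k!, k=0..N) with N=6, A=3.97 = 0.115

0.115


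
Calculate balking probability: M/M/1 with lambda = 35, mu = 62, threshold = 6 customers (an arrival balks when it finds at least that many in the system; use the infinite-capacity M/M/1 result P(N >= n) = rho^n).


P(N >= 6) = rho^6 = (35/62)^6 = 0.0324

0.0324


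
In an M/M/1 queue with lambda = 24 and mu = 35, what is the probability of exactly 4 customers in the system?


rho = 24/35; P(n) = (1-rho)*rho^n = (1-24/35)*(24/35)^4 = 0.0695

0.0695


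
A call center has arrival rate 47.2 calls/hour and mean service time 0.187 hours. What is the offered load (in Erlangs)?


Offered load a = lambda * E[S] = 47.2 * 0.187 = 8.83 Erlangs

8.83 Erlangs


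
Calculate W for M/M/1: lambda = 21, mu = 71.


W = 1/(mu - lambda) = 1/(71 - 21) = 0.02 hours

0.02 hours


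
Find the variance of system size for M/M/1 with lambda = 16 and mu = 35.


rho = 16/35; Var(N) = rho/(1-rho)^2 = 1.55

1.55


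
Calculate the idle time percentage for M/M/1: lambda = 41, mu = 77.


Idle fraction = (1 - rho) * 100 = (1 - 41/77) * 100 = 46.8%

46.8%


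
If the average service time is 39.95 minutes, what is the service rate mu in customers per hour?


mu = 60 / avg_service_time = 60 / 39.95 = 1.5 per hour

1.5 per hour


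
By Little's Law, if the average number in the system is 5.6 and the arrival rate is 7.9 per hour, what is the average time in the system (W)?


W = L / lambda = 5.6 / 7.9 = 0.7089 hours

0.7089 hours


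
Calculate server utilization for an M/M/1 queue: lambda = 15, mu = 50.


rho = lambda/mu = 15/50 = 0.3

0.3


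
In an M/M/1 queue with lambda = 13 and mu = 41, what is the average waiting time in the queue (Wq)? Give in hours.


rho = 13/41; Wq = rho/(mu - lambda) = 0.0113 hours

0.0113 hours


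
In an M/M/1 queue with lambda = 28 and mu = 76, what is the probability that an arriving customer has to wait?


P(wait) = rho = lambda/mu = 28/76 = 0.3684

0.3684


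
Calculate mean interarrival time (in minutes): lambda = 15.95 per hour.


Mean interarrival time = 60/lambda = 60/15.95 = 3.76 minutes

3.76 minutes


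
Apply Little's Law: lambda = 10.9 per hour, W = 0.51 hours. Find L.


L = lambda * W = 10.9 * 0.51 = 5.56

5.56


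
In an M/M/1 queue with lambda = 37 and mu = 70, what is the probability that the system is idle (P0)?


P0 = 1 - rho = 1 - 37/70 = 0.4714

0.4714


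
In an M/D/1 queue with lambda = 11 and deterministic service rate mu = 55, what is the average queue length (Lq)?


M/D/1: Lq = rho^2 / (2*(1-rho)) where rho = 11/55; Lq = 0.03

0.03


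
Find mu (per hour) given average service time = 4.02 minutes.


mu = 60 / avg_service_time = 60 / 4.02 = 14.93 per hour

14.93 per hour


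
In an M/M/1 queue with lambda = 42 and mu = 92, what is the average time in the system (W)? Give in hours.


W = 1/(mu - lambda) = 1/(92 - 42) = 0.02 hours

0.02 hours


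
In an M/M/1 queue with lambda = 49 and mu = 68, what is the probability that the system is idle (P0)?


P0 = 1 - rho = 1 - 49/68 = 0.2794

0.2794


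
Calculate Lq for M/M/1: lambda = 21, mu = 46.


rho = 21/46; Lq = rho^2/(1-rho) = 0.38

0.38


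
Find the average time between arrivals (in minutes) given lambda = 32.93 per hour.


Mean interarrival time = 60/lambda = 60/32.93 = 1.82 minutes

1.82 minutes


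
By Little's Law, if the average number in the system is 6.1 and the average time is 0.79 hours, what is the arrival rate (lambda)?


lambda = L / W = 6.1 / 0.79 = 7.72 per hour

7.72 per hour


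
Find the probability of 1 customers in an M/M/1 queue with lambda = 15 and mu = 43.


rho = 15/43; P(n) = (1-rho)*rho^n = (1-15/43)*(15/43)^1 = 0.2271

0.2271


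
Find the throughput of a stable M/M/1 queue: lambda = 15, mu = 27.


For a stable queue (lambda < mu), throughput = lambda = 15 per hour

15 per hour


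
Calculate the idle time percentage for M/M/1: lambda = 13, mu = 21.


Idle fraction = (1 - rho) * 100 = (1 - 13/21) * 100 = 38.1%

38.1%


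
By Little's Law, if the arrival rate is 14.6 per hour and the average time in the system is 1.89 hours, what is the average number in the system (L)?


L = lambda * W = 14.6 * 1.89 = 27.59

27.59


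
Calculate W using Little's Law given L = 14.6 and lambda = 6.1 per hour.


W = L / lambda = 14.6 / 6.1 = 2.3934 hours

2.3934 hours


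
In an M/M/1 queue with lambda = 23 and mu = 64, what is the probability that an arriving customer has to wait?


P(wait) = rho = lambda/mu = 23/64 = 0.3594

0.3594


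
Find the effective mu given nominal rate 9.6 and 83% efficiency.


Effective rate = mu * efficiency = 9.6 * 0.83 = 7.97 per hour

7.97 per hour


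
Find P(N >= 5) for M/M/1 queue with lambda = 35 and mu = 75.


P(N >= 5) = rho^5 = (35/75)^5 = 0.0221

0.0221


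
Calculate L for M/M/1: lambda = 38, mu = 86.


rho = 38/86; L = rho/(1-rho) = 0.79

0.79


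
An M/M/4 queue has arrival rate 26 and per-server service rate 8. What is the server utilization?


rho = lambda/(c*mu) = 26/(4*8) = 0.8125

0.8125


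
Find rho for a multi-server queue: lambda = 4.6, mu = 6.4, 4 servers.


rho = lambda / (c * mu) = 4.6 / (4 * 6.4) = 0.1797

0.1797


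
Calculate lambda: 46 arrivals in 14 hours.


lambda = total arrivals / time = 46 / 14 = 3.29 per hour

3.29 per hour


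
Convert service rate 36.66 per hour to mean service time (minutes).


Mean service time = 60/mu = 60/36.66 = 1.64 minutes

1.64 minutes


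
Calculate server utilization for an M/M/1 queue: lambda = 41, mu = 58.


rho = lambda/mu = 41/58 = 0.7069

0.7069


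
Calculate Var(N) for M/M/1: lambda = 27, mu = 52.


rho = 27/52; Var(N) = rho/(1-rho)^2 = 2.25

2.25


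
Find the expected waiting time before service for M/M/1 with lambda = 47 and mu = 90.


rho = 47/90; Wq = rho/(mu - lambda) = 0.0121 hours

0.0121 hours


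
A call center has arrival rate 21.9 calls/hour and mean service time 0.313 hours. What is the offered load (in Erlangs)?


Offered load a = lambda * E[S] = 21.9 * 0.313 = 6.85 Erlangs

6.85 Erlangs


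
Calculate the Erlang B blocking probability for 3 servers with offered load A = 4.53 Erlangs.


B(N,A) = (A^N/N!) / sum(A^k/k!, k=0..N) with N=3, A=4.53 = 0.4953

0.4953


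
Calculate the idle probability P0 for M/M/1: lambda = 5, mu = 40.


P0 = 1 - rho = 1 - 5/40 = 0.875

0.875


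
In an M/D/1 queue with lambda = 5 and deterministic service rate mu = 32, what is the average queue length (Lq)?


M/D/1: Lq = rho^2 / (2*(1-rho)) where rho = 5/32; Lq = 0.01

0.01


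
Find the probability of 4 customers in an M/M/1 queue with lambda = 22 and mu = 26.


rho = 22/26; P(n) = (1-rho)*rho^n = (1-22/26)*(22/26)^4 = 0.0789

0.0789


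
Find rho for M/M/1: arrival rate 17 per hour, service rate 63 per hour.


rho = lambda/mu = 17/63 = 0.2698

0.2698


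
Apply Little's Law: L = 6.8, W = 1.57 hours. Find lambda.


lambda = L / W = 6.8 / 1.57 = 4.33 per hour

4.33 per hour


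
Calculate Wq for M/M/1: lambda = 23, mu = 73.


rho = 23/73; Wq = rho/(mu - lambda) = 0.0063 hours

0.0063 hours


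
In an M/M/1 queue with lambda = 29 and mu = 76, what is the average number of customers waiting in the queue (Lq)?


rho = 29/76; Lq = rho^2/(1-rho) = 0.24

0.24


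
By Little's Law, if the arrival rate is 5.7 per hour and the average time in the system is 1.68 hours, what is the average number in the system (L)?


L = lambda * W = 5.7 * 1.68 = 9.58

9.58


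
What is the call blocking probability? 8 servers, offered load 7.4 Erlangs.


B(N,A) = (A^N/N!) / sum(A^k/k!, k=0..N) with N=8, A=7.4 = 0.2018

0.2018


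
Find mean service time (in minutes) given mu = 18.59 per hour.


Mean service time = 60/mu = 60/18.59 = 3.23 minutes

3.23 minutes


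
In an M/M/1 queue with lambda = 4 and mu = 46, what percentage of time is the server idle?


Idle fraction = (1 - rho) * 100 = (1 - 4/46) * 100 = 91.3%

91.3%


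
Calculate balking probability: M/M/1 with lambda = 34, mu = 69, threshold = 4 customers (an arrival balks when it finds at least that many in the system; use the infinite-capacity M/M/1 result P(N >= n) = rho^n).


P(N >= 4) = rho^4 = (34/69)^4 = 0.059

0.059


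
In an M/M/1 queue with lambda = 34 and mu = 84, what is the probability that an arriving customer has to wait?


P(wait) = rho = lambda/mu = 34/84 = 0.4048

0.4048


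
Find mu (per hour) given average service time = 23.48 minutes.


mu = 60 / avg_service_time = 60 / 23.48 = 2.56 per hour

2.56 per hour


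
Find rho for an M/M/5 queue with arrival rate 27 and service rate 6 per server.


rho = lambda/(c*mu) = 27/(5*6) = 0.9

0.9


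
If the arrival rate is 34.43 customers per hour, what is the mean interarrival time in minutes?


Mean interarrival time = 60/lambda = 60/34.43 = 1.74 minutes

1.74 minutes


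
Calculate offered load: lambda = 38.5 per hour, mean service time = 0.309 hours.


Offered load a = lambda * E[S] = 38.5 * 0.309 = 11.9 Erlangs

11.9 Erlangs


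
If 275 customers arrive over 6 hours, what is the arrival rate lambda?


lambda = total arrivals / time = 275 / 6 = 45.83 per hour

45.83 per hour


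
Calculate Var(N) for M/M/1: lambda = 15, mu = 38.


rho = 15/38; Var(N) = rho/(1-rho)^2 = 1.08

1.08


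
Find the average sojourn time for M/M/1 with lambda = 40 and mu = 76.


W = 1/(mu - lambda) = 1/(76 - 40) = 0.0278 hours

0.0278 hours


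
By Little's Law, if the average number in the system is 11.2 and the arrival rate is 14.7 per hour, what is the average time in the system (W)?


W = L / lambda = 11.2 / 14.7 = 0.7619 hours

0.7619 hours


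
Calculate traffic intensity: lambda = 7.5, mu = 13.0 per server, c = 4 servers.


rho = lambda / (c * mu) = 7.5 / (4 * 13.0) = 0.1442

0.1442


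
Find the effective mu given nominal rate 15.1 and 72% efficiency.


Effective rate = mu * efficiency = 15.1 * 0.72 = 10.87 per hour

10.87 per hour


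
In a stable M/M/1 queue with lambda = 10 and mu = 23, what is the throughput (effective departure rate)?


For a stable queue (lambda < mu), throughput = lambda = 10 per hour

10 per hour


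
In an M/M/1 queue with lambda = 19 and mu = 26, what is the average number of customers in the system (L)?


rho = 19/26; L = rho/(1-rho) = 2.71

2.71


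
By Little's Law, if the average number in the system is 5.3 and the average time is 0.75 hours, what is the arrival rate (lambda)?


lambda = L / W = 5.3 / 0.75 = 7.07 per hour

7.07 per hour


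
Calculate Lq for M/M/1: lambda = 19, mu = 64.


rho = 19/64; Lq = rho^2/(1-rho) = 0.13

0.13


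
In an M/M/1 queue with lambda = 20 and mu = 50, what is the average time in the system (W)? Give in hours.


W = 1/(mu - lambda) = 1/(50 - 20) = 0.0333 hours

0.0333 hours


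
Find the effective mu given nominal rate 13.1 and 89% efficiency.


Effective rate = mu * efficiency = 13.1 * 0.89 = 11.66 per hour

11.66 per hour


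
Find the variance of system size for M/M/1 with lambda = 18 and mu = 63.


rho = 18/63; Var(N) = rho/(1-rho)^2 = 0.56

0.56


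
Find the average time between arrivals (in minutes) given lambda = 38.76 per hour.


Mean interarrival time = 60/lambda = 60/38.76 = 1.55 minutes

1.55 minutes


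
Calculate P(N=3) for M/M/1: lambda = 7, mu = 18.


rho = 7/18; P(n) = (1-rho)*rho^n = (1-7/18)*(7/18)^3 = 0.0359

0.0359


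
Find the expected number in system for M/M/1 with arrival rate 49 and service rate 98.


rho = 49/98; L = rho/(1-rho) = 1.0

1.0


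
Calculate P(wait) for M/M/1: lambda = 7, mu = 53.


P(wait) = rho = lambda/mu = 7/53 = 0.1321

0.1321


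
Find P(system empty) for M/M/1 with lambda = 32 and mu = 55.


P0 = 1 - rho = 1 - 32/55 = 0.4182

0.4182


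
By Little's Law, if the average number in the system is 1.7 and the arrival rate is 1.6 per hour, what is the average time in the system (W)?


W = L / lambda = 1.7 / 1.6 = 1.0625 hours

1.0625 hours


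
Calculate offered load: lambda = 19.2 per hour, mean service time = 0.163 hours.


Offered load a = lambda * E[S] = 19.2 * 0.163 = 3.13 Erlangs

3.13 Erlangs


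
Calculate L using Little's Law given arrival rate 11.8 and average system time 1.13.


L = lambda * W = 11.8 * 1.13 = 13.33

13.33


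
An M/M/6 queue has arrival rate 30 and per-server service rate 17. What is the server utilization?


rho = lambda/(c*mu) = 30/(6*17) = 0.2941

0.2941


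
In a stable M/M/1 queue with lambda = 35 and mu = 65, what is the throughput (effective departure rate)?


For a stable queue (lambda < mu), throughput = lambda = 35 per hour

35 per hour


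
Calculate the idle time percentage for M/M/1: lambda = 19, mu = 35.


Idle fraction = (1 - rho) * 100 = (1 - 19/35) * 100 = 45.7%

45.7%


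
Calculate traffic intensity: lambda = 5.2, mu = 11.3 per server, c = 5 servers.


rho = lambda / (c * mu) = 5.2 / (5 * 11.3) = 0.092

0.092


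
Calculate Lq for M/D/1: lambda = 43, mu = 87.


M/D/1: Lq = rho^2 / (2*(1-rho)) where rho = 43/87; Lq = 0.24

0.24


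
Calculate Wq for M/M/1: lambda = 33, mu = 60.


rho = 33/60; Wq = rho/(mu - lambda) = 0.0204 hours

0.0204 hours


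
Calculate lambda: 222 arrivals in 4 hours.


lambda = total arrivals / time = 222 / 4 = 55.5 per hour

55.5 per hour


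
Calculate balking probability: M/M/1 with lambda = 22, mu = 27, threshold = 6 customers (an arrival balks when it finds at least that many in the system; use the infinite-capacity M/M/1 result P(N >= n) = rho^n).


P(N >= 6) = rho^6 = (22/27)^6 = 0.2927

0.2927


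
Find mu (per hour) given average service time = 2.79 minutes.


mu = 60 / avg_service_time = 60 / 2.79 = 21.51 per hour

21.51 per hour


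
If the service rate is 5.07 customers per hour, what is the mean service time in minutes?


Mean service time = 60/mu = 60/5.07 = 11.83 minutes

11.83 minutes


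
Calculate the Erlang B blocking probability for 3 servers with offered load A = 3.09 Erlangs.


B(N,A) = (A^N/N!) / sum(A^k/k!, k=0..N) with N=3, A=3.09 = 0.3568

0.3568


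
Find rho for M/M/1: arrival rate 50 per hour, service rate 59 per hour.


rho = lambda/mu = 50/59 = 0.8475

0.8475


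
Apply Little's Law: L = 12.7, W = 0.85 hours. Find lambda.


lambda = L / W = 12.7 / 0.85 = 14.94 per hour

14.94 per hour


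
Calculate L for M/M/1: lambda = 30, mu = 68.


rho = 30/68; L = rho/(1-rho) = 0.79

0.79


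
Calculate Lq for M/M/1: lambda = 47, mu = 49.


rho = 47/49; Lq = rho^2/(1-rho) = 22.54

22.54


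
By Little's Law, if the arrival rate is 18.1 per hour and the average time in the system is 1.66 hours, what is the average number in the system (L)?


L = lambda * W = 18.1 * 1.66 = 30.05

30.05


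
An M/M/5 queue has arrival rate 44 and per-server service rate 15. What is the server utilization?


rho = lambda/(c*mu) = 44/(5*15) = 0.5867

0.5867


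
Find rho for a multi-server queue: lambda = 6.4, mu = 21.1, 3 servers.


rho = lambda / (c * mu) = 6.4 / (3 * 21.1) = 0.1011

0.1011


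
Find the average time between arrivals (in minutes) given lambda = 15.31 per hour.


Mean interarrival time = 60/lambda = 60/15.31 = 3.92 minutes

3.92 minutes


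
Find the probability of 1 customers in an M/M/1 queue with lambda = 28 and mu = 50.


rho = 28/50; P(n) = (1-rho)*rho^n = (1-28/50)*(28/50)^1 = 0.2464

0.2464


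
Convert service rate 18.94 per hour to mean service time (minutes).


Mean service time = 60/mu = 60/18.94 = 3.17 minutes

3.17 minutes


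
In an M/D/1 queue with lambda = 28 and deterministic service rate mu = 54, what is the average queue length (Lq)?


M/D/1: Lq = rho^2 / (2*(1-rho)) where rho = 28/54; Lq = 0.28

0.28


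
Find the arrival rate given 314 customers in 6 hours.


lambda = total arrivals / time = 314 / 6 = 52.33 per hour

52.33 per hour


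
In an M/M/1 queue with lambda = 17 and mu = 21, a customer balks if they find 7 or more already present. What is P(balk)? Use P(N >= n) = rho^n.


P(N >= 7) = rho^7 = (17/21)^7 = 0.2278

0.2278


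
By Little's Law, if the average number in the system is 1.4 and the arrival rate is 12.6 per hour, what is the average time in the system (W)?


W = L / lambda = 1.4 / 12.6 = 0.1111 hours

0.1111 hours


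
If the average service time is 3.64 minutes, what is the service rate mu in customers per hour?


mu = 60 / avg_service_time = 60 / 3.64 = 16.48 per hour

16.48 per hour


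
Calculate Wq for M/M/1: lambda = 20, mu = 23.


rho = 20/23; Wq = rho/(mu - lambda) = 0.2899 hours

0.2899 hours


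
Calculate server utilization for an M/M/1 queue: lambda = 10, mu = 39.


rho = lambda/mu = 10/39 = 0.2564

0.2564


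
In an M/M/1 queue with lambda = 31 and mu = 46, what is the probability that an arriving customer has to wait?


P(wait) = rho = lambda/mu = 31/46 = 0.6739

0.6739


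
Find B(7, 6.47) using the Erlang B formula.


B(N,A) = (A^N/N!) / sum(A^k/k!, k=0..N) with N=7, A=6.47 = 0.2154

0.2154


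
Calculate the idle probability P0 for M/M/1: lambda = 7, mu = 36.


P0 = 1 - rho = 1 - 7/36 = 0.8056

0.8056


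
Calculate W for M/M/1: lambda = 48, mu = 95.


W = 1/(mu - lambda) = 1/(95 - 48) = 0.0213 hours

0.0213 hours


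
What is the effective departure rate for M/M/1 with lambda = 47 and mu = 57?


For a stable queue (lambda < mu), throughput = lambda = 47 per hour

47 per hour


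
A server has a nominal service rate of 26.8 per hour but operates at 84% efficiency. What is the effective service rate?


Effective rate = mu * efficiency = 26.8 * 0.84 = 22.51 per hour

22.51 per hour


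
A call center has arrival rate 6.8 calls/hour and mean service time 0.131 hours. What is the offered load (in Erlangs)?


Offered load a = lambda * E[S] = 6.8 * 0.131 = 0.89 Erlangs

0.89 Erlangs


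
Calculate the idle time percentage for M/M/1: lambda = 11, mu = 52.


Idle fraction = (1 - rho) * 100 = (1 - 11/52) * 100 = 78.8%

78.8%


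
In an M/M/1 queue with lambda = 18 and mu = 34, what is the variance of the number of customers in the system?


rho = 18/34; Var(N) = rho/(1-rho)^2 = 2.39

2.39


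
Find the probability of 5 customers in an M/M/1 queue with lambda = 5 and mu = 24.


rho = 5/24; P(n) = (1-rho)*rho^n = (1-5/24)*(5/24)^5 = 0.0003

0.0003


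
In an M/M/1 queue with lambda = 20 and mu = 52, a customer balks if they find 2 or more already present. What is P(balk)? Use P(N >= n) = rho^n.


P(N >= 2) = rho^2 = (20/52)^2 = 0.1479

0.1479


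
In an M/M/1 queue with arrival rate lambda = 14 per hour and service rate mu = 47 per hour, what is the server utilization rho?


rho = lambda/mu = 14/47 = 0.2979

0.2979


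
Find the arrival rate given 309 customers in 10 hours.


lambda = total arrivals / time = 309 / 10 = 30.9 per hour

30.9 per hour


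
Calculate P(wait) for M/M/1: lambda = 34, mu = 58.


P(wait) = rho = lambda/mu = 34/58 = 0.5862

0.5862


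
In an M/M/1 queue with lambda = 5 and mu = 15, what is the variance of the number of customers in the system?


rho = 5/15; Var(N) = rho/(1-rho)^2 = 0.75

0.75


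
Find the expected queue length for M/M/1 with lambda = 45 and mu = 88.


rho = 45/88; Lq = rho^2/(1-rho) = 0.54

0.54


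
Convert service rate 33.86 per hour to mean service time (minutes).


Mean service time = 60/mu = 60/33.86 = 1.77 minutes

1.77 minutes


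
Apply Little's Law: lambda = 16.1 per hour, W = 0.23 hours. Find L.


L = lambda * W = 16.1 * 0.23 = 3.7

3.7


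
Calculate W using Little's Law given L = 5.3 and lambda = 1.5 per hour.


W = L / lambda = 5.3 / 1.5 = 3.5333 hours

3.5333 hours


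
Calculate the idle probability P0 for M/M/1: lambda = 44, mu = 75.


P0 = 1 - rho = 1 - 44/75 = 0.4133

0.4133


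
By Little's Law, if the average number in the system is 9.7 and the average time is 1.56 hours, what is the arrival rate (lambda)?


lambda = L / W = 9.7 / 1.56 = 6.22 per hour

6.22 per hour


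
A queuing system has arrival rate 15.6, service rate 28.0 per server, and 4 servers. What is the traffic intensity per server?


rho = lambda / (c * mu) = 15.6 / (4 * 28.0) = 0.1393

0.1393


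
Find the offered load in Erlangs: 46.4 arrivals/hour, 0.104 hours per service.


Offered load a = lambda * E[S] = 46.4 * 0.104 = 4.83 Erlangs

4.83 Erlangs


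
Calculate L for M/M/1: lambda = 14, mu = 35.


rho = 14/35; L = rho/(1-rho) = 0.67

0.67


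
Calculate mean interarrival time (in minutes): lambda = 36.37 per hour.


Mean interarrival time = 60/lambda = 60/36.37 = 1.65 minutes

1.65 minutes


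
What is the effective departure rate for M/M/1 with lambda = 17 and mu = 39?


For a stable queue (lambda < mu), throughput = lambda = 17 per hour

17 per hour


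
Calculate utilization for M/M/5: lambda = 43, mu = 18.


rho = lambda/(c*mu) = 43/(5*18) = 0.4778

0.4778


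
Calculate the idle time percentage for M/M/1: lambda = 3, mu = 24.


Idle fraction = (1 - rho) * 100 = (1 - 3/24) * 100 = 87.5%

87.5%


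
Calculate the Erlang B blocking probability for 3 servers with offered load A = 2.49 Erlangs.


B(N,A) = (A^N/N!) / sum(A^k/k!, k=0..N) with N=3, A=2.49 = 0.2808

0.2808


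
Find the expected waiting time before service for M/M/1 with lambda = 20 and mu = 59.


rho = 20/59; Wq = rho/(mu - lambda) = 0.0087 hours

0.0087 hours


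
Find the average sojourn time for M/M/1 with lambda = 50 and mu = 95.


W = 1/(mu - lambda) = 1/(95 - 50) = 0.0222 hours

0.0222 hours


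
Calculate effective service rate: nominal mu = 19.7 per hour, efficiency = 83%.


Effective rate = mu * efficiency = 19.7 * 0.83 = 16.35 per hour

16.35 per hour


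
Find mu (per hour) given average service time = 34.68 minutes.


mu = 60 / avg_service_time = 60 / 34.68 = 1.73 per hour

1.73 per hour


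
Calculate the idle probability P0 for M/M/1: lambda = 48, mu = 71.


P0 = 1 - rho = 1 - 48/71 = 0.3239

0.3239


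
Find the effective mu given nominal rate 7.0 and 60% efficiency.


Effective rate = mu * efficiency = 7.0 * 0.6 = 4.2 per hour

4.2 per hour


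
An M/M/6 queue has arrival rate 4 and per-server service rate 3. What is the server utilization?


rho = lambda/(c*mu) = 4/(6*3) = 0.2222

0.2222


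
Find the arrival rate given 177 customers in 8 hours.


lambda = total arrivals / time = 177 / 8 = 22.13 per hour

22.13 per hour


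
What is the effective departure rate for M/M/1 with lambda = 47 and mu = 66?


For a stable queue (lambda < mu), throughput = lambda = 47 per hour

47 per hour


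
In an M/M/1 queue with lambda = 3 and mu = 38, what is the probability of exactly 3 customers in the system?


rho = 3/38; P(n) = (1-rho)*rho^n = (1-3/38)*(3/38)^3 = 0.0005

0.0005


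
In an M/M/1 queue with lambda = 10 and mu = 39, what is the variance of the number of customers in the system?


rho = 10/39; Var(N) = rho/(1-rho)^2 = 0.46

0.46


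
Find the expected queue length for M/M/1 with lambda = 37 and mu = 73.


rho = 37/73; Lq = rho^2/(1-rho) = 0.52

0.52


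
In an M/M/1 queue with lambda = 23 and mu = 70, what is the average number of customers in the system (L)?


rho = 23/70; L = rho/(1-rho) = 0.49

0.49


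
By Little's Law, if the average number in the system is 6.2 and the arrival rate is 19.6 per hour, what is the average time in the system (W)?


W = L / lambda = 6.2 / 19.6 = 0.3163 hours

0.3163 hours


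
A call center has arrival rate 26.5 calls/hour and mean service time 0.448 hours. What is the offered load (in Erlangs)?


Offered load a = lambda * E[S] = 26.5 * 0.448 = 11.87 Erlangs

11.87 Erlangs


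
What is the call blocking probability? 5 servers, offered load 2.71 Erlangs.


B(N,A) = (A^N/N!) / sum(A^k/k!, k=0..N) with N=5, A=2.71 = 0.086

0.086


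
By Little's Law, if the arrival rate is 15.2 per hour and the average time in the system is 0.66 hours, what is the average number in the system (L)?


L = lambda * W = 15.2 * 0.66 = 10.03

10.03


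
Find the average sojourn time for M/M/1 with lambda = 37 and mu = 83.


W = 1/(mu - lambda) = 1/(83 - 37) = 0.0217 hours

0.0217 hours


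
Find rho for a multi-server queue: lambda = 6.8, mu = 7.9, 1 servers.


rho = lambda / (c * mu) = 6.8 / (1 * 7.9) = 0.8608

0.8608


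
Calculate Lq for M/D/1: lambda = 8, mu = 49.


M/D/1: Lq = rho^2 / (2*(1-rho)) where rho = 8/49; Lq = 0.02

0.02


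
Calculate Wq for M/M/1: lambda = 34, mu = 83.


rho = 34/83; Wq = rho/(mu - lambda) = 0.0084 hours

0.0084 hours


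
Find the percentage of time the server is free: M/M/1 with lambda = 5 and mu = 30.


Idle fraction = (1 - rho) * 100 = (1 - 5/30) * 100 = 83.3%

83.3%


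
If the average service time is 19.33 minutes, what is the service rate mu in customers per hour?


mu = 60 / avg_service_time = 60 / 19.33 = 3.1 per hour

3.1 per hour


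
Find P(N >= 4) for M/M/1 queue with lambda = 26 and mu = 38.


P(N >= 4) = rho^4 = (26/38)^4 = 0.2192

0.2192


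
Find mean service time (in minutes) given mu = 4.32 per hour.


Mean service time = 60/mu = 60/4.32 = 13.89 minutes

13.89 minutes


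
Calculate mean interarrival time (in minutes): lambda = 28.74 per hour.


Mean interarrival time = 60/lambda = 60/28.74 = 2.09 minutes

2.09 minutes


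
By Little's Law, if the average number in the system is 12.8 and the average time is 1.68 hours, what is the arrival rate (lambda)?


lambda = L / W = 12.8 / 1.68 = 7.62 per hour

7.62 per hour


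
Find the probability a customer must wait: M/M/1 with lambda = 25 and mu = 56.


P(wait) = rho = lambda/mu = 25/56 = 0.4464

0.4464


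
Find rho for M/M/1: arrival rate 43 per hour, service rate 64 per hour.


rho = lambda/mu = 43/64 = 0.6719

0.6719


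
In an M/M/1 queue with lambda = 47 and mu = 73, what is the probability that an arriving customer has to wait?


P(wait) = rho = lambda/mu = 47/73 = 0.6438

0.6438


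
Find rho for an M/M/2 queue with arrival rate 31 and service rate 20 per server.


rho = lambda/(c*mu) = 31/(2*20) = 0.775

0.775


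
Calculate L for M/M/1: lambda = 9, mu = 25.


rho = 9/25; L = rho/(1-rho) = 0.56

0.56


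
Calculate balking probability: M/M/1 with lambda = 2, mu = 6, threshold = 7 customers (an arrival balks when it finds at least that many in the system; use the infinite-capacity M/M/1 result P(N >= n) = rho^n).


P(N >= 7) = rho^7 = (2/6)^7 = 0.0005

0.0005


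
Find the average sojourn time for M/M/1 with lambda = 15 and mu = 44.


W = 1/(mu - lambda) = 1/(44 - 15) = 0.0345 hours

0.0345 hours


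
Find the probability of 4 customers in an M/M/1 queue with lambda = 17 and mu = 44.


rho = 17/44; P(n) = (1-rho)*rho^n = (1-17/44)*(17/44)^4 = 0.0137

0.0137


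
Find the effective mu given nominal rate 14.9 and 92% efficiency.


Effective rate = mu * efficiency = 14.9 * 0.92 = 13.71 per hour

13.71 per hour


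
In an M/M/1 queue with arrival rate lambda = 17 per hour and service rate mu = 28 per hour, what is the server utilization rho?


rho = lambda/mu = 17/28 = 0.6071

0.6071


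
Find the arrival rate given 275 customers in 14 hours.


lambda = total arrivals / time = 275 / 14 = 19.64 per hour

19.64 per hour


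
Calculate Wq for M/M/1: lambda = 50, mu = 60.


rho = 50/60; Wq = rho/(mu - lambda) = 0.0833 hours

0.0833 hours


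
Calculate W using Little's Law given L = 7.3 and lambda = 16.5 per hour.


W = L / lambda = 7.3 / 16.5 = 0.4424 hours

0.4424 hours


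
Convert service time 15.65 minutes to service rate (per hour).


mu = 60 / avg_service_time = 60 / 15.65 = 3.83 per hour

3.83 per hour


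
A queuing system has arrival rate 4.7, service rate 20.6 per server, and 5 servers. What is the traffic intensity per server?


rho = lambda / (c * mu) = 4.7 / (5 * 20.6) = 0.0456

0.0456
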